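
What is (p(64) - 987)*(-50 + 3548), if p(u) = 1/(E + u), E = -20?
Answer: -6904893/2 ≈ -3.4524e+6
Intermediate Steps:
p(u) = 1/(-20 + u)
(p(64) - 987)*(-50 + 3548) = (1/(-20 + 64) - 987)*(-50 + 3548) = (1/44 - 987)*3498 = -43427/44*3498 = -6904893/2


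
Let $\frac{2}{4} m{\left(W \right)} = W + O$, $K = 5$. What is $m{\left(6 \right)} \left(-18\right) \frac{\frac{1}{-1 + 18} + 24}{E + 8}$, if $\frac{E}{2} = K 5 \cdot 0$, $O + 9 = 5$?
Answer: $- \frac{3681}{17} \approx -216.53$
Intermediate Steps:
$O = -4$ ($O = -9 + 5 = -4$)
$m{\left(W \right)} = -8 + 2 W$ ($m{\left(W \right)} = 2 \left(W - 4\right) = 2 \left(-4 + W\right) = -8 + 2 W$)
$E = 0$ ($E = 2 \cdot 5 \cdot 5 \cdot 0 = 2 \cdot 25 \cdot 0 = 2 \cdot 0 = 0$)
$m{\left(6 \right)} \left(-18\right) \frac{\frac{1}{-1 + 18} + 24}{E + 8} = \left(-8 + 2 \cdot 6\right) \left(-18\right) \frac{\frac{1}{-1 + 18} + 24}{0 + 8} = \left(-8 + 12\right) \left(-18\right) \frac{\frac{1}{17} + 24}{8} = 4 \left(-18\right) \left(\frac{1}{17} + 24\right) \frac{1}{8} = - 72 \cdot \frac{409}{17} \cdot \frac{1}{8} = \left(-72\right) \frac{409}{136} = - \frac{3681}{17}$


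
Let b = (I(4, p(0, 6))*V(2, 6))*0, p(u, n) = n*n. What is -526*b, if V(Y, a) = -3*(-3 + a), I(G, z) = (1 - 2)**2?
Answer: 0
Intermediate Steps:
p(u, n) = n**2
I(G, z) = 1 (I(G, z) = (-1)**2 = 1)
V(Y, a) = 9 - 3*a
b = 0 (b = (1*(9 - 3*6))*0 = (1*(9 - 18))*0 = (1*(-9))*0 = -9*0 = 0)
-526*b = -526*0 = 0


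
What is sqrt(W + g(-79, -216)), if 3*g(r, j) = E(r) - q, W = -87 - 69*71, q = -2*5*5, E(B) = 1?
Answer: I*sqrt(4969) ≈ 70.491*I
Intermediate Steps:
q = -50 (q = -10*5 = -50)
W = -4986 (W = -87 - 4899 = -4986)
g(r, j) = 17 (g(r, j) = (1 - 1*(-50))/3 = (1 + 50)/3 = (1/3)*51 = 17)
sqrt(W + g(-79, -216)) = sqrt(-4986 + 17) = sqrt(-4969) = I*sqrt(4969)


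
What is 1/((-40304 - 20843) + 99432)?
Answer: 1/38285 ≈ 2.6120e-5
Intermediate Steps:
1/((-40304 - 20843) + 99432) = 1/(-61147 + 99432) = 1/38285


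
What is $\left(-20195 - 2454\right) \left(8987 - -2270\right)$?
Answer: $-254959793$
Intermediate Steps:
$\left(-20195 - 2454\right) \left(8987 - -2270\right) = - 22649 \left(8987 + \left(-5 + 2275\right)\right) = - 22649 \left(8987 + 2270\right) = \left(-22649\right) 11257 = -254959793$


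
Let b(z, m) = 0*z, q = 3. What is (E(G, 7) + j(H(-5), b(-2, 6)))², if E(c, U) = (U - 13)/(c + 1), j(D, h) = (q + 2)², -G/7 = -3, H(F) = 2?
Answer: 73984/121 ≈ 611.44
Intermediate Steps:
G = 21 (G = -7*(-3) = 21)
b(z, m) = 0
j(D, h) = 25 (j(D, h) = (3 + 2)² = 5² = 25)
E(c, U) = (-13 + U)/(1 + c)
(E(G, 7) + j(H(-5), b(-2, 6)))² = ((-13 + 7)/(1 + 21) + 25)² = (-6/22 + 25)² = ((1/22)*(-6) + 25)² = (-3/11 + 25)² = (272/11)² = 73984/121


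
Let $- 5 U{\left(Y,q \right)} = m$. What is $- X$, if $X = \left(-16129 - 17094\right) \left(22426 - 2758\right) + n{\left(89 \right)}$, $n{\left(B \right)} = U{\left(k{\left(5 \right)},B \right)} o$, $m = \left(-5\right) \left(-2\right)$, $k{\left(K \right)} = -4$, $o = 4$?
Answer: $653429972$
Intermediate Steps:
$m = 10$
$U{\left(Y,q \right)} = -2$ ($U{\left(Y,q \right)} = \left(- \frac{1}{5}\right) 10 = -2$)
$n{\left(B \right)} = -8$ ($n{\left(B \right)} = \left(-2\right) 4 = -8$)
$X = -653429972$ ($X = \left(-16129 - 17094\right) \left(22426 - 2758\right) - 8 = \left(-33223\right) 19668 - 8 = -653429964 - 8 = -653429972$)
$- X = \left(-1\right) \left(-653429972\right) = 653429972$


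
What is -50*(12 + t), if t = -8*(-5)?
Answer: -2600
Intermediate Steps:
t = 40
-50*(12 + t) = -50*(12 + 40) = -50*52 = -2600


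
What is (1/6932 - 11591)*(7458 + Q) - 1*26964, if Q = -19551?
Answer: 971471256975/6932 ≈ 1.4014e+8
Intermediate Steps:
(1/6932 - 11591)*(7458 + Q) - 1*26964 = (1/6932 - 11591)*(7458 - 19551) - 1*26964 = (1/6932 - 11591)*(-12093) - 26964 = -80348811/6932*(-12093) - 26964 = 971658171423/6932 - 26964 = 971471256975/6932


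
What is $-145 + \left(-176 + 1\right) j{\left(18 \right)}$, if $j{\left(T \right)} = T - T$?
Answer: $-145$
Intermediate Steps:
$j{\left(T \right)} = 0$
$-145 + \left(-176 + 1\right) j{\left(18 \right)} = -145 + \left(-176 + 1\right) 0 = -145 - 0 = -145 + 0 = -145$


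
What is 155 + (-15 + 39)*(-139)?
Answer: -3181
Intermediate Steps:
155 + (-15 + 39)*(-139) = 155 + 24*(-139) = 155 - 3336 = -3181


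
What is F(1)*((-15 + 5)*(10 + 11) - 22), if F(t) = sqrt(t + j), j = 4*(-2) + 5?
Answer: -232*I*sqrt(2) ≈ -328.1*I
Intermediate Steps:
j = -3 (j = -8 + 5 = -3)
F(t) = sqrt(-3 + t) (F(t) = sqrt(t - 3) = sqrt(-3 + t))
F(1)*((-15 + 5)*(10 + 11) - 22) = sqrt(-3 + 1)*((-15 + 5)*(10 + 11) - 22) = sqrt(-2)*(-10*21 - 22) = (I*sqrt(2))*(-210 - 22) = (I*sqrt(2))*(-232) = -232*I*sqrt(2)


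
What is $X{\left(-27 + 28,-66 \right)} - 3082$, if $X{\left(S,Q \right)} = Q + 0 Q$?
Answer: $-3148$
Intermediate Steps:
$X{\left(S,Q \right)} = Q$ ($X{\left(S,Q \right)} = Q + 0 = Q$)
$X{\left(-27 + 28,-66 \right)} - 3082 = -66 - 3082 = -3148$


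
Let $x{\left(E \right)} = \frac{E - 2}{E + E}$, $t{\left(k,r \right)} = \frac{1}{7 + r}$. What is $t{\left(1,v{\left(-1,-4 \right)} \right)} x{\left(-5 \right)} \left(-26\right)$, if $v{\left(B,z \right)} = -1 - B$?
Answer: $- \frac{13}{5} \approx -2.6$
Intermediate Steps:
$x{\left(E \right)} = \frac{-2 + E}{2 E}$
$t{\left(1,v{\left(-1,-4 \right)} \right)} x{\left(-5 \right)} \left(-26\right) = \frac{\frac{1}{2} \frac{1}{-5} \left(-2 - 5\right)}{7 - 0} \left(-26\right) = \frac{\frac{1}{2} \left(- \frac{1}{5}\right) \left(-7\right)}{7 + \left(-1 + 1\right)} \left(-26\right) = \frac{1}{7 + 0} \cdot \frac{7}{10} \left(-26\right) = \frac{1}{7} \cdot \frac{7}{10} \left(-26\right) = \frac{1}{10} \left(-26\right) = - \frac{13}{5}$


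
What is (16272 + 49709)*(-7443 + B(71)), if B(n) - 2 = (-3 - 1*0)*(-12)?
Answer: -488589305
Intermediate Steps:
B(n) = 38 (B(n) = 2 + (-3 - 1*0)*(-12) = 2 + (-3 + 0)*(-12) = 2 - 3*(-12) = 2 + 36 = 38)
(16272 + 49709)*(-7443 + B(71)) = (16272 + 49709)*(-7443 + 38) = 65981*(-7405) = -488589305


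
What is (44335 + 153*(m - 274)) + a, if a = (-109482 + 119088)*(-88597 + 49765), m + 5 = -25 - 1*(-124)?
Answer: -373003397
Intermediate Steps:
m = 94 (m = -5 + (-25 - 1*(-124)) = -5 + (-25 + 124) = -5 + 99 = 94)
a = -373020192 (a = 9606*(-38832) = -373020192)
(44335 + 153*(m - 274)) + a = (44335 + 153*(94 - 274)) - 373020192 = (44335 + 153*(-180)) - 373020192 = (44335 - 27540) - 373020192 = 16795 - 373020192 = -373003397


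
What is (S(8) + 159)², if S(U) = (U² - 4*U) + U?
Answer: 39601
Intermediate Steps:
S(U) = U² - 3*U
(S(8) + 159)² = (8*(-3 + 8) + 159)² = (8*5 + 159)² = (40 + 159)² = 199² = 39601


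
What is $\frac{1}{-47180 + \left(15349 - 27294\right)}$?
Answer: $- \frac{1}{59125} \approx -1.6913 \cdot 10^{-5}$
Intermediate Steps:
$\frac{1}{-47180 + \left(15349 - 27294\right)} = \frac{1}{-47180 - 11945} = \frac{1}{-59125} = - \frac{1}{59125}$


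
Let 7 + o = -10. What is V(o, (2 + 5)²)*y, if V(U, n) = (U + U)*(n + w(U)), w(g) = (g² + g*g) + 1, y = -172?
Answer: 3672544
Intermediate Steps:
o = -17 (o = -7 - 10 = -17)
w(g) = 1 + 2*g² (w(g) = (g² + g²) + 1 = 2*g² + 1 = 1 + 2*g²)
V(U, n) = 2*U*(1 + n + 2*U²) (V(U, n) = (U + U)*(n + (1 + 2*U²)) = (2*U)*(1 + n + 2*U²) = 2*U*(1 + n + 2*U²))
V(o, (2 + 5)²)*y = (2*(-17)*(1 + (2 + 5)² + 2*(-17)²))*(-172) = (2*(-17)*(1 + 7² + 2*289))*(-172) = (2*(-17)*(1 + 49 + 578))*(-172) = (2*(-17)*628)*(-172) = -21352*(-172) = 3672544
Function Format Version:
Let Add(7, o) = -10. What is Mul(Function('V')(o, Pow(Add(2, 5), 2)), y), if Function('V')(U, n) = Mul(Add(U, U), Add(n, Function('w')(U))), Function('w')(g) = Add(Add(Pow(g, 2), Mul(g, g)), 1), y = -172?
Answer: 3672544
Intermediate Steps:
o = -17 (o = Add(-7, -10) = -17)
Function('w')(g) = Add(1, Mul(2, Pow(g, 2))) (Function('w')(g) = Add(Add(Pow(g, 2), Pow(g, 2)), 1) = Add(Mul(2, Pow(g, 2)), 1) = Add(1, Mul(2, Pow(g, 2))))
Function('V')(U, n) = Mul(2, U, Add(1, n, Mul(2, Pow(U, 2)))) (Function('V')(U, n) = Mul(Add(U, U), Add(n, Add(1, Mul(2, Pow(U, 2))))) = Mul(Mul(2, U), Add(1, n, Mul(2, Pow(U, 2)))) = Mul(2, U, Add(1, n, Mul(2, Pow(U, 2)))))
Mul(Function('V')(o, Pow(Add(2, 5), 2)), y) = Mul(Mul(2, -17, Add(1, Pow(Add(2, 5), 2), Mul(2, Pow(-17, 2)))), -172) = Mul(Mul(2, -17, Add(1, Pow(7, 2), Mul(2, 289))), -172) = Mul(Mul(2, -17, Add(1, 49, 578)), -172) = Mul(Mul(2, -17, 628), -172) = Mul(-21352, -172) = 3672544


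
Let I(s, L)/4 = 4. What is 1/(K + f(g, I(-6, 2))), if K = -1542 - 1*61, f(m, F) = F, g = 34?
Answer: -1/1587 ≈ -0.00063012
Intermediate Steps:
I(s, L) = 16 (I(s, L) = 4*4 = 16)
K = -1603 (K = -1542 - 61 = -1603)
1/(K + f(g, I(-6, 2))) = 1/(-1603 + 16) = 1/(-1587) = -1/1587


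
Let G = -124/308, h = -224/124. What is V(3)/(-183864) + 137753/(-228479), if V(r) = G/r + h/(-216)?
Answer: -816175331511059/1353721046003172 ≈ -0.60291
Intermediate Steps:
h = -56/31 (h = -224*1/124 = -56/31 ≈ -1.8065)
G = -31/77 (G = -124*1/308 = -31/77 ≈ -0.40260)
V(r) = 7/837 - 31/(77*r) (V(r) = -31/(77*r) - 56/31/(-216) = -31/(77*r) - 56/31*(-1/216) = -31/(77*r) + 7/837 = 7/837 - 31/(77*r))
V(3)/(-183864) + 137753/(-228479) = ((1/64449)*(-25947 + 539*3)/3)/(-183864) + 137753/(-228479) = ((1/64449)*(1/3)*(-25947 + 1617))*(-1/183864) + 137753*(-1/228479) = ((1/64449)*(1/3)*(-24330))*(-1/183864) - 137753/228479 = -8110/64449*(-1/183864) - 137753/228479 = 4055/5924925468 - 137753/228479 = -816175331511059/1353721046003172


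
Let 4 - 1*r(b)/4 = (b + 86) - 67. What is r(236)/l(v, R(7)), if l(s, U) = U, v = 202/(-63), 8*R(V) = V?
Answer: -8032/7 ≈ -1147.4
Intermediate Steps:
R(V) = V/8
v = -202/63 (v = 202*(-1/63) = -202/63 ≈ -3.2063)
r(b) = -60 - 4*b (r(b) = 16 - 4*((b + 86) - 67) = 16 - 4*((86 + b) - 67) = 16 - 4*(19 + b) = 16 + (-76 - 4*b) = -60 - 4*b)
r(236)/l(v, R(7)) = (-60 - 4*236)/(((1/8)*7)) = (-60 - 944)/(7/8) = -1004*8/7 = -8032/7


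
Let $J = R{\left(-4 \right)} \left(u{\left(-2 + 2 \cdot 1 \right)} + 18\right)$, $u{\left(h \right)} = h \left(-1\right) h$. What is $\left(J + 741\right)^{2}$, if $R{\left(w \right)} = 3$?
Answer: $632025$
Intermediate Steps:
$u{\left(h \right)} = - h^{2}$ ($u{\left(h \right)} = - h h = - h^{2}$)
$J = 54$ ($J = 3 \left(- \left(-2 + 2 \cdot 1\right)^{2} + 18\right) = 3 \left(- \left(-2 + 2\right)^{2} + 18\right) = 3 \left(- 0^{2} + 18\right) = 3 \left(\left(-1\right) 0 + 18\right) = 3 \left(0 + 18\right) = 3 \cdot 18 = 54$)
$\left(J + 741\right)^{2} = \left(54 + 741\right)^{2} = 795^{2} = 632025$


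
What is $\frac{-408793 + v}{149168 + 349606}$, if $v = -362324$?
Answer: $- \frac{257039}{166258} \approx -1.546$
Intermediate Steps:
$\frac{-408793 + v}{149168 + 349606} = \frac{-408793 - 362324}{149168 + 349606} = - \frac{771117}{498774} = \left(-771117\right) \frac{1}{498774} = - \frac{257039}{166258}$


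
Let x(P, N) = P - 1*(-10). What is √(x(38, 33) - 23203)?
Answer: I*√23155 ≈ 152.17*I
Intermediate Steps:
x(P, N) = 10 + P (x(P, N) = P + 10 = 10 + P)
√(x(38, 33) - 23203) = √((10 + 38) - 23203) = √(48 - 23203) = √(-23155) = I*√23155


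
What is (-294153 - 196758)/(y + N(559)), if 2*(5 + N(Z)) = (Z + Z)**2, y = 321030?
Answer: -163637/315329 ≈ -0.51894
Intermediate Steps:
N(Z) = -5 + 2*Z**2 (N(Z) = -5 + (Z + Z)**2/2 = -5 + (2*Z)**2/2 = -5 + (4*Z**2)/2 = -5 + 2*Z**2)
(-294153 - 196758)/(y + N(559)) = (-294153 - 196758)/(321030 + (-5 + 2*559**2)) = -490911/(321030 + (-5 + 2*312481)) = -490911/(321030 + (-5 + 624962)) = -490911/(321030 + 624957) = -490911/945987 = -490911*1/945987 = -163637/315329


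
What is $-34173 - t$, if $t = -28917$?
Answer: $-5256$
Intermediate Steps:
$-34173 - t = -34173 - -28917 = -34173 + 28917 = -5256$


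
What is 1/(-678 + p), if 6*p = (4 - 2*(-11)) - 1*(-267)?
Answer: -6/3775 ≈ -0.0015894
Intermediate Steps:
p = 293/6 (p = ((4 - 2*(-11)) - 1*(-267))/6 = ((4 + 22) + 267)/6 = (26 + 267)/6 = (⅙)*293 = 293/6 ≈ 48.833)
1/(-678 + p) = 1/(-678 + 293/6) = 1/(-3775/6) = -6/3775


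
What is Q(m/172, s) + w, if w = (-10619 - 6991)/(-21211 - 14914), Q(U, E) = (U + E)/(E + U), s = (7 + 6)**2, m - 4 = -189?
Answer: 10747/7225 ≈ 1.4875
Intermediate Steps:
m = -185 (m = 4 - 189 = -185)
s = 169 (s = 13**2 = 169)
Q(U, E) = 1 (Q(U, E) = (E + U)/(E + U) = 1)
w = 3522/7225 (w = -17610/(-36125) = -17610*(-1/36125) = 3522/7225 ≈ 0.48747)
Q(m/172, s) + w = 1 + 3522/7225 = 10747/7225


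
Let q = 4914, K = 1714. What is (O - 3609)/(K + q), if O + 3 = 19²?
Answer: -3251/6628 ≈ -0.49049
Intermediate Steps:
O = 358 (O = -3 + 19² = -3 + 361 = 358)
(O - 3609)/(K + q) = (358 - 3609)/(1714 + 4914) = -3251/6628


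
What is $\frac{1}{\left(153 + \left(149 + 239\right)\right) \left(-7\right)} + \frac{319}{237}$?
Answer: $\frac{1207816}{897519} \approx 1.3457$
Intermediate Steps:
$\frac{1}{\left(153 + \left(149 + 239\right)\right) \left(-7\right)} + \frac{319}{237} = \frac{1}{153 + 388} \left(- \frac{1}{7}\right) + 319 \cdot \frac{1}{237} = \frac{1}{541} \left(- \frac{1}{7}\right) + \frac{319}{237} = - \frac{1}{3787} + \frac{319}{237} = \frac{1207816}{897519}$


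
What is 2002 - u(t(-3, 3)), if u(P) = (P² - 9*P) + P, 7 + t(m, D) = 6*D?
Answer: 1969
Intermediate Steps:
t(m, D) = -7 + 6*D
u(P) = P² - 8*P
2002 - u(t(-3, 3)) = 2002 - (-7 + 6*3)*(-8 + (-7 + 6*3)) = 2002 - (-7 + 18)*(-8 + (-7 + 18)) = 2002 - 11*(-8 + 11) = 2002 - 11*3 = 2002 - 1*33 = 2002 - 33 = 1969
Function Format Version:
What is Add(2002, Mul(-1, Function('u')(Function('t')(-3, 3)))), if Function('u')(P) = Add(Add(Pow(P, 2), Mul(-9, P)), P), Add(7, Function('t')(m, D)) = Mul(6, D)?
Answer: 1969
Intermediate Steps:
Function('t')(m, D) = Add(-7, Mul(6, D))
Function('u')(P) = Add(Pow(P, 2), Mul(-8, P))
Add(2002, Mul(-1, Function('u')(Function('t')(-3, 3)))) = Add(2002, Mul(-1, Mul(Add(-7, Mul(6, 3)), Add(-8, Add(-7, Mul(6, 3)))))) = Add(2002, Mul(-1, Mul(Add(-7, 18), Add(-8, Add(-7, 18))))) = Add(2002, Mul(-1, Mul(11, Add(-8, 11)))) = Add(2002, Mul(-1, Mul(11, 3))) = Add(2002, Mul(-1, 33)) = Add(2002, -33) = 1969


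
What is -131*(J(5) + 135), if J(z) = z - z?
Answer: -17685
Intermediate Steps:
J(z) = 0
-131*(J(5) + 135) = -131*(0 + 135) = -131*135 = -17685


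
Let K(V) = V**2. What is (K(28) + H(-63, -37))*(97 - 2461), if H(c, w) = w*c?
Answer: -7363860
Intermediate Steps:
H(c, w) = c*w
(K(28) + H(-63, -37))*(97 - 2461) = (28**2 - 63*(-37))*(97 - 2461) = (784 + 2331)*(-2364) = 3115*(-2364) = -7363860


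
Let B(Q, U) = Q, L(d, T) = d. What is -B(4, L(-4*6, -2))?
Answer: -4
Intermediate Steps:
-B(4, L(-4*6, -2)) = -1*4 = -4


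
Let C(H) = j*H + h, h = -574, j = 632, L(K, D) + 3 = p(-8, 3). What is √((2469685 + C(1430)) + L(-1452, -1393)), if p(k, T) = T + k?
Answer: √3372863 ≈ 1836.5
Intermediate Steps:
L(K, D) = -8 (L(K, D) = -3 + (3 - 8) = -3 - 5 = -8)
C(H) = -574 + 632*H (C(H) = 632*H - 574 = -574 + 632*H)
√((2469685 + C(1430)) + L(-1452, -1393)) = √((2469685 + (-574 + 632*1430)) - 8) = √((2469685 + (-574 + 903760)) - 8) = √((2469685 + 903186) - 8) = √(3372871 - 8) = √3372863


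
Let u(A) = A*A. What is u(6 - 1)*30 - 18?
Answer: 732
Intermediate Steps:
u(A) = A²
u(6 - 1)*30 - 18 = (6 - 1)²*30 - 18 = 5²*30 - 18 = 25*30 - 18 = 750 - 18 = 732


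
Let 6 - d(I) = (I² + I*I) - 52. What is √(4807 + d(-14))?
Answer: 3*√497 ≈ 66.880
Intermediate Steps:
d(I) = 58 - 2*I² (d(I) = 6 - ((I² + I*I) - 52) = 6 - ((I² + I²) - 52) = 6 - (2*I² - 52) = 6 - (-52 + 2*I²) = 6 + (52 - 2*I²) = 58 - 2*I²)
√(4807 + d(-14)) = √(4807 + (58 - 2*(-14)²)) = √(4807 + (58 - 2*196)) = √(4807 + (58 - 392)) = √(4807 - 334) = √4473 = 3*√497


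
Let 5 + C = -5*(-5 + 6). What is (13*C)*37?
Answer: -4810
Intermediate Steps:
C = -10 (C = -5 - 5*(-5 + 6) = -5 - 5*1 = -5 - 5 = -10)
(13*C)*37 = (13*(-10))*37 = -130*37 = -4810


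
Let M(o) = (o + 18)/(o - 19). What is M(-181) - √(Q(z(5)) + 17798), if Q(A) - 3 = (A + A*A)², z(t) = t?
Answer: 163/200 - √18701 ≈ -135.94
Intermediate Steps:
Q(A) = 3 + (A + A²)² (Q(A) = 3 + (A + A*A)² = 3 + (A + A²)²)
M(o) = (18 + o)/(-19 + o)
M(-181) - √(Q(z(5)) + 17798) = (18 - 181)/(-19 - 181) - √((3 + 5²*(1 + 5)²) + 17798) = -163/(-200) - √((3 + 25*6²) + 17798) = -1/200*(-163) - √((3 + 25*36) + 17798) = 163/200 - √((3 + 900) + 17798) = 163/200 - √(903 + 17798) = 163/200 - √18701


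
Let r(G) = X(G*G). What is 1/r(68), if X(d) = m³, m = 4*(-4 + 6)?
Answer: 1/512 ≈ 0.0019531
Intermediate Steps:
m = 8 (m = 4*2 = 8)
X(d) = 512 (X(d) = 8³ = 512)
r(G) = 512
1/r(68) = 1/512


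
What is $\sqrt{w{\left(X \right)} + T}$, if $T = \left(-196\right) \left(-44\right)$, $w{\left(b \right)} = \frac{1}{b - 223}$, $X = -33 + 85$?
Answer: $\frac{\sqrt{28019357}}{57} \approx 92.865$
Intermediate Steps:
$X = 52$
$w{\left(b \right)} = \frac{1}{-223 + b}$
$T = 8624$
$\sqrt{w{\left(X \right)} + T} = \sqrt{\frac{1}{-223 + 52} + 8624} = \sqrt{\frac{1}{-171} + 8624} = \sqrt{- \frac{1}{171} + 8624} = \sqrt{\frac{1474703}{171}} = \frac{\sqrt{28019357}}{57}$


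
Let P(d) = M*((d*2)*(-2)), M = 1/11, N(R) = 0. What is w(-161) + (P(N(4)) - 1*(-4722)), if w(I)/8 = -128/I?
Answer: 761266/161 ≈ 4728.4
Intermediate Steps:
M = 1/11 ≈ 0.090909
w(I) = -1024/I (w(I) = 8*(-128/I) = -1024/I)
P(d) = -4*d/11 (P(d) = ((d*2)*(-2))/11 = ((2*d)*(-2))/11 = (-4*d)/11 = -4*d/11)
w(-161) + (P(N(4)) - 1*(-4722)) = -1024/(-161) + (-4/11*0 - 1*(-4722)) = -1024*(-1/161) + (0 + 4722) = 1024/161 + 4722 = 761266/161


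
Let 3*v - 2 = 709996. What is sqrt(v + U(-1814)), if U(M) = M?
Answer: 2*sqrt(58713) ≈ 484.62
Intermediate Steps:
v = 236666 (v = 2/3 + (1/3)*709996 = 2/3 + 709996/3 = 236666)
sqrt(v + U(-1814)) = sqrt(236666 - 1814) = sqrt(234852) = 2*sqrt(58713)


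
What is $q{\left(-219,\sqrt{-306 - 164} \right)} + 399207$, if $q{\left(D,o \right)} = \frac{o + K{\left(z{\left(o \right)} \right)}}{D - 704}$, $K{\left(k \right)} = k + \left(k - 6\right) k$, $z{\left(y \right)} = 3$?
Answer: $\frac{368468067}{923} - \frac{i \sqrt{470}}{923} \approx 3.9921 \cdot 10^{5} - 0.023488 i$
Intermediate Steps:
$K{\left(k \right)} = k + k \left(-6 + k\right)$ ($K{\left(k \right)} = k + \left(k - 6\right) k = k + \left(-6 + k\right) k = k + k \left(-6 + k\right)$)
$q{\left(D,o \right)} = \frac{-6 + o}{-704 + D}$ ($q{\left(D,o \right)} = \frac{o + 3 \left(-5 + 3\right)}{D - 704} = \frac{o + 3 \left(-2\right)}{-704 + D} = \frac{o - 6}{-704 + D} = \frac{-6 + o}{-704 + D}$)
$q{\left(-219,\sqrt{-306 - 164} \right)} + 399207 = \frac{-6 + \sqrt{-306 - 164}}{-704 - 219} + 399207 = \frac{-6 + \sqrt{-470}}{-923} + 399207 = - \frac{-6 + i \sqrt{470}}{923} + 399207 = \left(\frac{6}{923} - \frac{i \sqrt{470}}{923}\right) + 399207 = \frac{368468067}{923} - \frac{i \sqrt{470}}{923}$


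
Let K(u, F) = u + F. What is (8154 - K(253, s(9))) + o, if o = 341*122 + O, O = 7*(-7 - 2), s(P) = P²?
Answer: 49359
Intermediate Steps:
O = -63 (O = 7*(-9) = -63)
K(u, F) = F + u
o = 41539 (o = 341*122 - 63 = 41602 - 63 = 41539)
(8154 - K(253, s(9))) + o = (8154 - (9² + 253)) + 41539 = (8154 - (81 + 253)) + 41539 = (8154 - 1*334) + 41539 = (8154 - 334) + 41539 = 7820 + 41539 = 49359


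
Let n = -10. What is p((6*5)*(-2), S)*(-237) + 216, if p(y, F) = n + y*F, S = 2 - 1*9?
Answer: -96954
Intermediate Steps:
S = -7 (S = 2 - 9 = -7)
p(y, F) = -10 + F*y (p(y, F) = -10 + y*F = -10 + F*y)
p((6*5)*(-2), S)*(-237) + 216 = (-10 - 7*6*5*(-2))*(-237) + 216 = (-10 - 210*(-2))*(-237) + 216 = (-10 - 7*(-60))*(-237) + 216 = (-10 + 420)*(-237) + 216 = 410*(-237) + 216 = -97170 + 216 = -96954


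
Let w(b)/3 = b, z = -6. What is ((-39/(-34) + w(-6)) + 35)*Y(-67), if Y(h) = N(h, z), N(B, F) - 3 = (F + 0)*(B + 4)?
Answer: 235077/34 ≈ 6914.0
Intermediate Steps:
w(b) = 3*b
N(B, F) = 3 + F*(4 + B) (N(B, F) = 3 + (F + 0)*(B + 4) = 3 + F*(4 + B))
Y(h) = -21 - 6*h (Y(h) = 3 + 4*(-6) + h*(-6) = 3 - 24 - 6*h = -21 - 6*h)
((-39/(-34) + w(-6)) + 35)*Y(-67) = ((-39/(-34) + 3*(-6)) + 35)*(-21 - 6*(-67)) = ((-39*(-1/34) - 18) + 35)*(-21 + 402) = ((39/34 - 18) + 35)*381 = (-573/34 + 35)*381 = (617/34)*381 = 235077/34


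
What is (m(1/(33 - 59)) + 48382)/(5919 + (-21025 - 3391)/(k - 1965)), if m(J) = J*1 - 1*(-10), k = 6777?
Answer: 1513603773/184975778 ≈ 8.1827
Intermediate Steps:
m(J) = 10 + J (m(J) = J + 10 = 10 + J)
(m(1/(33 - 59)) + 48382)/(5919 + (-21025 - 3391)/(k - 1965)) = ((10 + 1/(33 - 59)) + 48382)/(5919 + (-21025 - 3391)/(6777 - 1965)) = ((10 + 1/(-26)) + 48382)/(5919 - 24416/4812) = ((10 - 1/26) + 48382)/(5919 - 24416*1/4812) = (259/26 + 48382)/(5919 - 6104/1203) = 1258191/(26*(7114453/1203)) = (1258191/26)*(1203/7114453) = 1513603773/184975778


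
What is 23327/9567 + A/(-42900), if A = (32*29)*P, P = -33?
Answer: 9800819/3109275 ≈ 3.1521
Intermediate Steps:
A = -30624 (A = (32*29)*(-33) = 928*(-33) = -30624)
23327/9567 + A/(-42900) = 23327/9567 - 30624/(-42900) = 23327*(1/9567) - 30624*(-1/42900) = 23327/9567 + 232/325 = 9800819/3109275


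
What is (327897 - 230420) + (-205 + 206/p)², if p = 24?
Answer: 19592137/144 ≈ 1.3606e+5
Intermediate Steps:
(327897 - 230420) + (-205 + 206/p)² = (327897 - 230420) + (-205 + 206/24)² = 97477 + (-205 + 206*(1/24))² = 97477 + (-205 + 103/12)² = 97477 + (-2357/12)² = 97477 + 5555449/144 = 19592137/144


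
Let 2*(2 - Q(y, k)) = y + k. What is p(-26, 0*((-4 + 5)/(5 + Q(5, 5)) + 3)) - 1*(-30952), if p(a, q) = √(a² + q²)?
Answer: 30978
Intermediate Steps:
Q(y, k) = 2 - k/2 - y/2 (Q(y, k) = 2 - (y + k)/2 = 2 - (k + y)/2 = 2 + (-k/2 - y/2) = 2 - k/2 - y/2)
p(-26, 0*((-4 + 5)/(5 + Q(5, 5)) + 3)) - 1*(-30952) = √((-26)² + (0*((-4 + 5)/(5 + (2 - ½*5 - ½*5)) + 3))²) - 1*(-30952) = √(676 + (0*(1/(5 + (2 - 5/2 - 5/2)) + 3))²) + 30952 = √(676 + (0*(1/(5 - 3) + 3))²) + 30952 = √(676 + (0*(1/2 + 3))²) + 30952 = √(676 + (0*(1*(½) + 3))²) + 30952 = √(676 + (0*(½ + 3))²) + 30952 = √(676 + (0*(7/2))²) + 30952 = √(676 + 0²) + 30952 = √(676 + 0) + 30952 = √676 + 30952 = 26 + 30952 = 30978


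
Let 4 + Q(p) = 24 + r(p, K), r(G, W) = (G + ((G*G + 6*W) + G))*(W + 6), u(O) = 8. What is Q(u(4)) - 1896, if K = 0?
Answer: -1396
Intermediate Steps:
r(G, W) = (6 + W)*(G**2 + 2*G + 6*W) (r(G, W) = (G + ((G**2 + 6*W) + G))*(6 + W) = (G + (G + G**2 + 6*W))*(6 + W) = (G**2 + 2*G + 6*W)*(6 + W) = (6 + W)*(G**2 + 2*G + 6*W))
Q(p) = 20 + 6*p**2 + 12*p (Q(p) = -4 + (24 + (6*p**2 + 6*0**2 + 12*p + 36*0 + 0*p**2 + 2*p*0)) = -4 + (24 + (6*p**2 + 6*0 + 12*p + 0 + 0 + 0)) = -4 + (24 + (6*p**2 + 0 + 12*p + 0 + 0 + 0)) = -4 + (24 + (6*p**2 + 12*p)) = -4 + (24 + 6*p**2 + 12*p) = 20 + 6*p**2 + 12*p)
Q(u(4)) - 1896 = (20 + 6*8**2 + 12*8) - 1896 = (20 + 6*64 + 96) - 1896 = (20 + 384 + 96) - 1896 = 500 - 1896 = -1396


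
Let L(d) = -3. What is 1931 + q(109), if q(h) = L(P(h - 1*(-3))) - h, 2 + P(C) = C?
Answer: 1819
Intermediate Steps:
P(C) = -2 + C
q(h) = -3 - h
1931 + q(109) = 1931 + (-3 - 1*109) = 1931 + (-3 - 109) = 1931 - 112 = 1819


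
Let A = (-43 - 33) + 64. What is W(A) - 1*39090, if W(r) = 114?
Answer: -38976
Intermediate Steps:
A = -12 (A = -76 + 64 = -12)
W(A) - 1*39090 = 114 - 1*39090 = 114 - 39090 = -38976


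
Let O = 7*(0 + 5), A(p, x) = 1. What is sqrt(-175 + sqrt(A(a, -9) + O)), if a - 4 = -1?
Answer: 13*I ≈ 13.0*I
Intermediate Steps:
a = 3 (a = 4 - 1 = 3)
O = 35 (O = 7*5 = 35)
sqrt(-175 + sqrt(A(a, -9) + O)) = sqrt(-175 + sqrt(1 + 35)) = sqrt(-175 + sqrt(36)) = sqrt(-175 + 6) = sqrt(-169) = 13*I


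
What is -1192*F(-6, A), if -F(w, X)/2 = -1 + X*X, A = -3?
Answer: 19072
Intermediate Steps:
F(w, X) = 2 - 2*X² (F(w, X) = -2*(-1 + X*X) = -2*(-1 + X²) = 2 - 2*X²)
-1192*F(-6, A) = -1192*(2 - 2*(-3)²) = -1192*(2 - 2*9) = -1192*(2 - 18) = -1192*(-16) = 19072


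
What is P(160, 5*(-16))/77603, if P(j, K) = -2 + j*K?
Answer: -12802/77603 ≈ -0.16497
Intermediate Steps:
P(j, K) = -2 + K*j
P(160, 5*(-16))/77603 = (-2 + (5*(-16))*160)/77603 = (-2 - 80*160)*(1/77603) = (-2 - 12800)*(1/77603) = -12802*1/77603 = -12802/77603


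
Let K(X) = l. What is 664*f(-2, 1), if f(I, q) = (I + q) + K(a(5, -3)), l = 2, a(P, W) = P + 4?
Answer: 664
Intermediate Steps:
a(P, W) = 4 + P
K(X) = 2
f(I, q) = 2 + I + q (f(I, q) = (I + q) + 2 = 2 + I + q)
664*f(-2, 1) = 664*(2 - 2 + 1) = 664*1 = 664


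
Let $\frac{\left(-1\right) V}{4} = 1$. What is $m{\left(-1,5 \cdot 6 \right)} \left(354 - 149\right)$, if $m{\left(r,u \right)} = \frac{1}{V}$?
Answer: $- \frac{205}{4} \approx -51.25$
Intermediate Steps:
$V = -4$ ($V = \left(-4\right) 1 = -4$)
$m{\left(r,u \right)} = - \frac{1}{4}$ ($m{\left(r,u \right)} = \frac{1}{-4} = - \frac{1}{4}$)
$m{\left(-1,5 \cdot 6 \right)} \left(354 - 149\right) = - \frac{354 - 149}{4} = \left(- \frac{1}{4}\right) 205 = - \frac{205}{4}$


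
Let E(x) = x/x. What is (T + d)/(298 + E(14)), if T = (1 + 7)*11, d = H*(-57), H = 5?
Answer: -197/299 ≈ -0.65886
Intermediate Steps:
E(x) = 1
d = -285 (d = 5*(-57) = -285)
T = 88 (T = 8*11 = 88)
(T + d)/(298 + E(14)) = (88 - 285)/(298 + 1) = -197/299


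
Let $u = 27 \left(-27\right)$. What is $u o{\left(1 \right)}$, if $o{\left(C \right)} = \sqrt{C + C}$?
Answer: $- 729 \sqrt{2} \approx -1031.0$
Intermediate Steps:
$u = -729$
$o{\left(C \right)} = \sqrt{2} \sqrt{C}$ ($o{\left(C \right)} = \sqrt{2 C} = \sqrt{2} \sqrt{C}$)
$u o{\left(1 \right)} = - 729 \sqrt{2} \sqrt{1} = - 729 \sqrt{2} \cdot 1 = - 729 \sqrt{2}$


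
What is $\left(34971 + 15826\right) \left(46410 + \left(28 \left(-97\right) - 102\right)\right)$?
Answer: $2214342824$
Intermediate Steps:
$\left(34971 + 15826\right) \left(46410 + \left(28 \left(-97\right) - 102\right)\right) = 50797 \left(46410 - 2818\right) = 50797 \cdot 43592 = 2214342824$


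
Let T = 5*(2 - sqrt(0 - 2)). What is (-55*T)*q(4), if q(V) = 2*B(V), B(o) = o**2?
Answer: -17600 + 8800*I*sqrt(2) ≈ -17600.0 + 12445.0*I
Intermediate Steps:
q(V) = 2*V**2
T = 10 - 5*I*sqrt(2) (T = 5*(2 - sqrt(-2)) = 5*(2 - I*sqrt(2)) = 10 - 5*I*sqrt(2) ≈ 10.0 - 7.0711*I)
(-55*T)*q(4) = (-55*(10 - 5*I*sqrt(2)))*(2*4**2) = (-550 + 275*I*sqrt(2))*(2*16) = (-550 + 275*I*sqrt(2))*32 = -17600 + 8800*I*sqrt(2)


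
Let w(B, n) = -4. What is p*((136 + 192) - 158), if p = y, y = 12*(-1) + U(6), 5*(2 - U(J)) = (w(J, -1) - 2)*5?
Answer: -680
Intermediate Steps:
U(J) = 8 (U(J) = 2 - (-4 - 2)*5/5 = 2 - (-6)*5/5 = 2 - ⅕*(-30) = 2 + 6 = 8)
y = -4 (y = 12*(-1) + 8 = -12 + 8 = -4)
p = -4
p*((136 + 192) - 158) = -4*((136 + 192) - 158) = -4*(328 - 158) = -4*170 = -680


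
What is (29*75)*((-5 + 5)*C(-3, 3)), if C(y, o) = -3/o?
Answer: 0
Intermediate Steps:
(29*75)*((-5 + 5)*C(-3, 3)) = (29*75)*((-5 + 5)*(-3/3)) = 2175*(0*(-3*⅓)) = 2175*(0*(-1)) = 2175*0 = 0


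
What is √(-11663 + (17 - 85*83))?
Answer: I*√18701 ≈ 136.75*I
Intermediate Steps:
√(-11663 + (17 - 85*83)) = √(-11663 + (17 - 7055)) = √(-11663 - 7038) = √(-18701) = I*√18701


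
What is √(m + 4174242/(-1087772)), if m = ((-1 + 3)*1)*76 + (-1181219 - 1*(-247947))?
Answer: I*√276029210862879726/543886 ≈ 965.98*I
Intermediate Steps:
m = -933120 (m = (2*1)*76 + (-1181219 + 247947) = 2*76 - 933272 = 152 - 933272 = -933120)
√(m + 4174242/(-1087772)) = √(-933120 + 4174242/(-1087772)) = √(-933120 + 4174242*(-1/1087772)) = √(-933120 - 2087121/543886) = √(-507512991441/543886) = I*√276029210862879726/543886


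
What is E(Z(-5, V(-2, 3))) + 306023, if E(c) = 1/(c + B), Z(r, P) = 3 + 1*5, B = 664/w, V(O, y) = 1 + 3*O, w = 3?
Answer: 210543827/688 ≈ 3.0602e+5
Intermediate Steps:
B = 664/3 ≈ 221.33
Z(r, P) = 8 (Z(r, P) = 3 + 5 = 8)
E(c) = 1/(664/3 + c) (E(c) = 1/(c + 664/3) = 1/(664/3 + c))
E(Z(-5, V(-2, 3))) + 306023 = 3/(664 + 3*8) + 306023 = 3/(664 + 24) + 306023 = 3/688 + 306023 = 210543827/688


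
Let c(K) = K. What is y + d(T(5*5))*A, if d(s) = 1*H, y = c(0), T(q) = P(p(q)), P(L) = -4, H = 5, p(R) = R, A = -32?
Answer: -160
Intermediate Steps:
T(q) = -4
y = 0
d(s) = 5 (d(s) = 1*5 = 5)
y + d(T(5*5))*A = 0 + 5*(-32) = 0 - 160 = -160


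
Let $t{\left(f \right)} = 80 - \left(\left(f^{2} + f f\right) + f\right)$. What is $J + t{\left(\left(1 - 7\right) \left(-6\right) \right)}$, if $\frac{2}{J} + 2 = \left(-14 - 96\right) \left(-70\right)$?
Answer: $- \frac{9807251}{3849} \approx -2548.0$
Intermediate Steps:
$t{\left(f \right)} = 80 - f - 2 f^{2}$ ($t{\left(f \right)} = 80 - \left(\left(f^{2} + f^{2}\right) + f\right) = 80 - \left(2 f^{2} + f\right) = 80 - \left(f + 2 f^{2}\right) = 80 - f - 2 f^{2}$)
$J = \frac{1}{3849}$ ($J = \frac{2}{-2 + \left(-14 - 96\right) \left(-70\right)} = \frac{2}{-2 - -7700} = \frac{2}{-2 + 7700} = \frac{2}{7698} = 2 \cdot \frac{1}{7698} = \frac{1}{3849} \approx 0.00025981$)
$J + t{\left(\left(1 - 7\right) \left(-6\right) \right)} = \frac{1}{3849} - \left(-80 + 2 \cdot 36 \left(1 - 7\right)^{2} + \left(1 - 7\right) \left(-6\right)\right) = \frac{1}{3849} - \left(-80 + 36 + 2592\right) = \frac{1}{3849} - \left(-44 + 2592\right) = \frac{1}{3849} - 2548 = - \frac{9807251}{3849}$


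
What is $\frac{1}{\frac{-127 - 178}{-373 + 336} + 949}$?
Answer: $\frac{37}{35418} \approx 0.0010447$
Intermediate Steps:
$\frac{1}{\frac{-127 - 178}{-373 + 336} + 949} = \frac{1}{- \frac{305}{-37} + 949} = \frac{1}{\left(-305\right) \left(- \frac{1}{37}\right) + 949} = \frac{1}{\frac{305}{37} + 949} = \frac{1}{\frac{35418}{37}} = \frac{37}{35418}$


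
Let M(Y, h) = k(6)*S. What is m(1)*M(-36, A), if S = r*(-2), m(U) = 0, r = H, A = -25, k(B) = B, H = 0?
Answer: 0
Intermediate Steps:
r = 0
S = 0 (S = 0*(-2) = 0)
M(Y, h) = 0 (M(Y, h) = 6*0 = 0)
m(1)*M(-36, A) = 0*0 = 0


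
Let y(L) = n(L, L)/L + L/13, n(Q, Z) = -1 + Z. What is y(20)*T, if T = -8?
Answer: -1294/65 ≈ -19.908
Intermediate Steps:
y(L) = L/13 + (-1 + L)/L (y(L) = (-1 + L)/L + L/13 = L/13 + (-1 + L)/L)
y(20)*T = (1 - 1/20 + (1/13)*20)*(-8) = (1 - 1*1/20 + 20/13)*(-8) = (1 - 1/20 + 20/13)*(-8) = (647/260)*(-8) = -1294/65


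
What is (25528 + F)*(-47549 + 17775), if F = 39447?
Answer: -1934565650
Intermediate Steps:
(25528 + F)*(-47549 + 17775) = (25528 + 39447)*(-47549 + 17775) = 64975*(-29774) = -1934565650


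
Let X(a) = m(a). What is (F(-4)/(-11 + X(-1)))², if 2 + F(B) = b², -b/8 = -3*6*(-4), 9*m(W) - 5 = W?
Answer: 8915992953156/9025 ≈ 9.8792e+8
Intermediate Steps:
m(W) = 5/9 + W/9
X(a) = 5/9 + a/9
b = -576 (b = -8*(-3*6)*(-4) = -(-144)*(-4) = -8*72 = -576)
F(B) = 331774 (F(B) = -2 + (-576)² = -2 + 331776 = 331774)
(F(-4)/(-11 + X(-1)))² = (331774/(-11 + (5/9 + (⅑)*(-1))))² = (331774/(-11 + (5/9 - ⅑)))² = (331774/(-11 + 4/9))² = (331774/(-95/9))² = (331774*(-9/95))² = (-2985966/95)² = 8915992953156/9025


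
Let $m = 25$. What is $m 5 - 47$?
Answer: $78$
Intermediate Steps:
$m 5 - 47 = 25 \cdot 5 - 47 = 125 - 47 = 78$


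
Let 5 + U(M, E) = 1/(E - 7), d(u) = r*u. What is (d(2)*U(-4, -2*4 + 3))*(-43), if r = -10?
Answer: -13115/3 ≈ -4371.7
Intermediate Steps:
d(u) = -10*u
U(M, E) = -5 + 1/(-7 + E) (U(M, E) = -5 + 1/(E - 7) = -5 + 1/(-7 + E))
(d(2)*U(-4, -2*4 + 3))*(-43) = ((-10*2)*((36 - 5*(-2*4 + 3))/(-7 + (-2*4 + 3))))*(-43) = -20*(36 - 5*(-8 + 3))/(-7 + (-8 + 3))*(-43) = -20*(36 - 5*(-5))/(-7 - 5)*(-43) = -20*(36 + 25)/(-12)*(-43) = -(-5)*61/3*(-43) = -20*(-61/12)*(-43) = (305/3)*(-43) = -13115/3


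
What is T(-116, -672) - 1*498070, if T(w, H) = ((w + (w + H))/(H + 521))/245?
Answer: -18426098746/36995 ≈ -4.9807e+5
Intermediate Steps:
T(w, H) = (H + 2*w)/(245*(521 + H)) (T(w, H) = ((w + (H + w))/(521 + H))*(1/245) = ((H + 2*w)/(521 + H))*(1/245) = (H + 2*w)/(245*(521 + H)))
T(-116, -672) - 1*498070 = (-672 + 2*(-116))/(245*(521 - 672)) - 1*498070 = (1/245)*(-672 - 232)/(-151) - 498070 = (1/245)*(-1/151)*(-904) - 498070 = 904/36995 - 498070 = -18426098746/36995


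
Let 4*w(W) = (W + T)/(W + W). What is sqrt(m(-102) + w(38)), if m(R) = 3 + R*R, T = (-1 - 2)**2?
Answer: 5*sqrt(2404469)/76 ≈ 102.02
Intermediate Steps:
T = 9 (T = (-3)**2 = 9)
m(R) = 3 + R**2
w(W) = (9 + W)/(8*W) (w(W) = ((W + 9)/(W + W))/4 = ((9 + W)/((2*W)))/4 = ((9 + W)*(1/(2*W)))/4 = ((9 + W)/(2*W))/4 = (9 + W)/(8*W))
sqrt(m(-102) + w(38)) = sqrt((3 + (-102)**2) + (1/8)*(9 + 38)/38) = sqrt((3 + 10404) + (1/8)*(1/38)*47) = sqrt(10407 + 47/304) = sqrt(3163775/304) = 5*sqrt(2404469)/76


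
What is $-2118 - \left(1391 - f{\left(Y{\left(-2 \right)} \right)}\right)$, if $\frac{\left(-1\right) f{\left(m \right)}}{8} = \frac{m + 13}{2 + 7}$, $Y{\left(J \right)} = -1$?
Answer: $- \frac{10559}{3} \approx -3519.7$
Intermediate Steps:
$f{\left(m \right)} = - \frac{104}{9} - \frac{8 m}{9}$ ($f{\left(m \right)} = - 8 \frac{m + 13}{2 + 7} = - 8 \frac{13 + m}{9} = - 8 \left(13 + m\right) \frac{1}{9} = - 8 \left(\frac{13}{9} + \frac{m}{9}\right) = - \frac{104}{9} - \frac{8 m}{9}$)
$-2118 - \left(1391 - f{\left(Y{\left(-2 \right)} \right)}\right) = -2118 - \left(1391 - \left(- \frac{104}{9} - - \frac{8}{9}\right)\right) = -2118 - \left(1391 - \left(- \frac{104}{9} + \frac{8}{9}\right)\right) = -2118 - \left(1391 - - \frac{32}{3}\right) = -2118 - \left(1391 + \frac{32}{3}\right) = -2118 - \frac{4205}{3} = - \frac{10559}{3}$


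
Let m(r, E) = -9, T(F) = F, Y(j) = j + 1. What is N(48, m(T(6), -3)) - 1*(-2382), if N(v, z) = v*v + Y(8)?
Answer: 4695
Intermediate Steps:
Y(j) = 1 + j
N(v, z) = 9 + v² (N(v, z) = v*v + (1 + 8) = v² + 9 = 9 + v²)
N(48, m(T(6), -3)) - 1*(-2382) = (9 + 48²) - 1*(-2382) = (9 + 2304) + 2382 = 2313 + 2382 = 4695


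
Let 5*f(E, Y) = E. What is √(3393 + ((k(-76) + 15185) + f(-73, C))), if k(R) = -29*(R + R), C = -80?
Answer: √574285/5 ≈ 151.56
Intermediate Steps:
f(E, Y) = E/5
k(R) = -58*R
√(3393 + ((k(-76) + 15185) + f(-73, C))) = √(3393 + ((-58*(-76) + 15185) + (⅕)*(-73))) = √(3393 + ((4408 + 15185) - 73/5)) = √(3393 + (19593 - 73/5)) = √(3393 + 97892/5) = √(114857/5) = √574285/5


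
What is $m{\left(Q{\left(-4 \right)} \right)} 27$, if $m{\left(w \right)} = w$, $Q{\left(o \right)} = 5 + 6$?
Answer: $297$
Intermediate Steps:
$Q{\left(o \right)} = 11$
$m{\left(Q{\left(-4 \right)} \right)} 27 = 11 \cdot 27 = 297$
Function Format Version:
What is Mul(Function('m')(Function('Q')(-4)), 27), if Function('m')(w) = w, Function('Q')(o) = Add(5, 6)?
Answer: 297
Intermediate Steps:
Function('Q')(o) = 11
Mul(Function('m')(Function('Q')(-4)), 27) = Mul(11, 27) = 297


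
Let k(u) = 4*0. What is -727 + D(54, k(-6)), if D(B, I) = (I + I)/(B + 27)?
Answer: -727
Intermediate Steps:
k(u) = 0
D(B, I) = 2*I/(27 + B) (D(B, I) = (2*I)/(27 + B) = 2*I/(27 + B))
-727 + D(54, k(-6)) = -727 + 2*0/(27 + 54) = -727 + 2*0/81 = -727 + 2*0*(1/81) = -727 + 0 = -727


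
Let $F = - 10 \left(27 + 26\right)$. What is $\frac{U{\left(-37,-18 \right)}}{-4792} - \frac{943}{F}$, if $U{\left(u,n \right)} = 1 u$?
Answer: $\frac{2269233}{1269880} \approx 1.787$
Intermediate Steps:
$U{\left(u,n \right)} = u$
$F = -530$ ($F = \left(-10\right) 53 = -530$)
$\frac{U{\left(-37,-18 \right)}}{-4792} - \frac{943}{F} = - \frac{37}{-4792} - \frac{943}{-530} = \left(-37\right) \left(- \frac{1}{4792}\right) - - \frac{943}{530} = \frac{37}{4792} + \frac{943}{530} = \frac{2269233}{1269880}$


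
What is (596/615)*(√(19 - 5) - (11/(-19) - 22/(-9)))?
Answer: -190124/105165 + 596*√14/615 ≈ 1.8182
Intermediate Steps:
(596/615)*(√(19 - 5) - (11/(-19) - 22/(-9))) = (596*(1/615))*(√14 - (11*(-1/19) - 22*(-⅑))) = 596*(√14 - (-11/19 + 22/9))/615 = 596*(√14 - 1*319/171)/615 = 596*(√14 - 319/171)/615 = 596*(-319/171 + √14)/615 = -190124/105165 + 596*√14/615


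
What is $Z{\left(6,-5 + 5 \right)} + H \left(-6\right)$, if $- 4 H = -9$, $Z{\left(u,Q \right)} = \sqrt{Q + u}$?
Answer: $- \frac{27}{2} + \sqrt{6} \approx -11.051$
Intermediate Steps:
$H = \frac{9}{4}$ ($H = \left(- \frac{1}{4}\right) \left(-9\right) = \frac{9}{4} \approx 2.25$)
$Z{\left(6,-5 + 5 \right)} + H \left(-6\right) = \sqrt{\left(-5 + 5\right) + 6} + \frac{9}{4} \left(-6\right) = \sqrt{0 + 6} - \frac{27}{2} = \sqrt{6} - \frac{27}{2} = - \frac{27}{2} + \sqrt{6}$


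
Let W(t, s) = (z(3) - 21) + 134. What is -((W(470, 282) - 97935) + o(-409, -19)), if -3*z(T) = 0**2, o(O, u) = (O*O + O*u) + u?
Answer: -77211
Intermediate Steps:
o(O, u) = u + O**2 + O*u (o(O, u) = (O**2 + O*u) + u = u + O**2 + O*u)
z(T) = 0 (z(T) = -1/3*0**2 = -1/3*0 = 0)
W(t, s) = 113 (W(t, s) = (0 - 21) + 134 = -21 + 134 = 113)
-((W(470, 282) - 97935) + o(-409, -19)) = -((113 - 97935) + (-19 + (-409)**2 - 409*(-19))) = -(-97822 + (-19 + 167281 + 7771)) = -(-97822 + 175033) = -1*77211 = -77211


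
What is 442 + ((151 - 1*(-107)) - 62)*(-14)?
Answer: -2302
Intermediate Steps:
442 + ((151 - 1*(-107)) - 62)*(-14) = 442 + ((151 + 107) - 62)*(-14) = 442 + (258 - 62)*(-14) = 442 + 196*(-14) = 442 - 2744 = -2302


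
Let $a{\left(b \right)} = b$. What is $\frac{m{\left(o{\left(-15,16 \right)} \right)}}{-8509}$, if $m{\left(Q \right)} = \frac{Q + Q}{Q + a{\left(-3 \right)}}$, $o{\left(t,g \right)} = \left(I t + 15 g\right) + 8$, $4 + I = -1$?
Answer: $- \frac{323}{1361440} \approx -0.00023725$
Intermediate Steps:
$I = -5$ ($I = -4 - 1 = -5$)
$o{\left(t,g \right)} = 8 - 5 t + 15 g$ ($o{\left(t,g \right)} = \left(- 5 t + 15 g\right) + 8 = 8 - 5 t + 15 g$)
$m{\left(Q \right)} = \frac{2 Q}{-3 + Q}$ ($m{\left(Q \right)} = \frac{Q + Q}{Q - 3} = \frac{2 Q}{-3 + Q}$)
$\frac{m{\left(o{\left(-15,16 \right)} \right)}}{-8509} = \frac{2 \left(8 - -75 + 15 \cdot 16\right) \frac{1}{-3 + \left(8 - -75 + 15 \cdot 16\right)}}{-8509} = \frac{2 \left(8 + 75 + 240\right)}{-3 + \left(8 + 75 + 240\right)} \left(- \frac{1}{8509}\right) = 2 \cdot 323 \frac{1}{-3 + 323} \left(- \frac{1}{8509}\right) = 2 \cdot 323 \cdot \frac{1}{320} \left(- \frac{1}{8509}\right) = \frac{323}{160} \left(- \frac{1}{8509}\right) = - \frac{323}{1361440}$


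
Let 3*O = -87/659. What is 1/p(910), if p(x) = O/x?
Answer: -599690/29 ≈ -20679.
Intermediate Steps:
O = -29/659 (O = (-87/659)/3 = (-87*1/659)/3 = (⅓)*(-87/659) = -29/659 ≈ -0.044006)
p(x) = -29/(659*x)
1/p(910) = 1/(-29/659/910) = 1/(-29/659*1/910) = 1/(-29/599690) = -599690/29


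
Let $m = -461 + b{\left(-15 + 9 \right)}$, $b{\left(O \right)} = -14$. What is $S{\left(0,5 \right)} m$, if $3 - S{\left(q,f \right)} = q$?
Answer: $-1425$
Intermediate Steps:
$S{\left(q,f \right)} = 3 - q$
$m = -475$ ($m = -461 - 14 = -475$)
$S{\left(0,5 \right)} m = \left(3 - 0\right) \left(-475\right) = \left(3 + 0\right) \left(-475\right) = 3 \left(-475\right) = -1425$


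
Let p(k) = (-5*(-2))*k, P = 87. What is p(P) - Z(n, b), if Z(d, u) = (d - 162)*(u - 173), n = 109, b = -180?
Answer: -17839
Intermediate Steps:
p(k) = 10*k
Z(d, u) = (-173 + u)*(-162 + d) (Z(d, u) = (-162 + d)*(-173 + u) = (-173 + u)*(-162 + d))
p(P) - Z(n, b) = 10*87 - (28026 - 173*109 - 162*(-180) + 109*(-180)) = 870 - (28026 - 18857 + 29160 - 19620) = 870 - 1*18709 = 870 - 18709 = -17839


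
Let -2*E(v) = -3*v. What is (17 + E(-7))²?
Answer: 169/4 ≈ 42.250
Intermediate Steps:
E(v) = 3*v/2 (E(v) = -(-3)*v/2 = 3*v/2)
(17 + E(-7))² = (17 + (3/2)*(-7))² = (17 - 21/2)² = (13/2)² = 169/4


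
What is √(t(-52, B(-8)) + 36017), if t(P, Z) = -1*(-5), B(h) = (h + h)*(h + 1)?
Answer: √36022 ≈ 189.79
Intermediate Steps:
B(h) = 2*h*(1 + h) (B(h) = (2*h)*(1 + h) = 2*h*(1 + h))
t(P, Z) = 5
√(t(-52, B(-8)) + 36017) = √(5 + 36017) = √36022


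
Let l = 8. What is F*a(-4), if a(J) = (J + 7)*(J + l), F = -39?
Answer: -468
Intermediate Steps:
a(J) = (7 + J)*(8 + J) (a(J) = (J + 7)*(J + 8) = (7 + J)*(8 + J))
F*a(-4) = -39*(56 + (-4)² + 15*(-4)) = -39*(56 + 16 - 60) = -39*12 = -468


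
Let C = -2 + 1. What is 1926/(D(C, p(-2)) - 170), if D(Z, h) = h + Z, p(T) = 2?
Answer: -1926/169 ≈ -11.396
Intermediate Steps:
C = -1
D(Z, h) = Z + h
1926/(D(C, p(-2)) - 170) = 1926/((-1 + 2) - 170) = 1926/(1 - 170) = 1926/(-169) = 1926*(-1/169) = -1926/169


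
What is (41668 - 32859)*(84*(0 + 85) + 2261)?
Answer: 82813409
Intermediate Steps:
(41668 - 32859)*(84*(0 + 85) + 2261) = 8809*(84*85 + 2261) = 8809*(7140 + 2261) = 8809*9401 = 82813409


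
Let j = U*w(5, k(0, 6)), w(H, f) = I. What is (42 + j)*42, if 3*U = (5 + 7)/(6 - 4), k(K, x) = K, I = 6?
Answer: 2268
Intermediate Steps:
w(H, f) = 6
U = 2 (U = ((5 + 7)/(6 - 4))/3 = (12/2)/3 = (12*(½))/3 = (⅓)*6 = 2)
j = 12 (j = 2*6 = 12)
(42 + j)*42 = (42 + 12)*42 = 54*42 = 2268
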